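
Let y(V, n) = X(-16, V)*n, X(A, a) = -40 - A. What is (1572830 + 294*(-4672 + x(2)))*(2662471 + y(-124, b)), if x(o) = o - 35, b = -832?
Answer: 508483136840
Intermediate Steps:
x(o) = -35 + o
y(V, n) = -24*n (y(V, n) = (-40 - 1*(-16))*n = (-40 + 16)*n = -24*n)
(1572830 + 294*(-4672 + x(2)))*(2662471 + y(-124, b)) = (1572830 + 294*(-4672 + (-35 + 2)))*(2662471 - 24*(-832)) = (1572830 + 294*(-4672 - 33))*(2662471 + 19968) = (1572830 + 294*(-4705))*2682439 = (1572830 - 1383270)*2682439 = 189560*2682439 = 508483136840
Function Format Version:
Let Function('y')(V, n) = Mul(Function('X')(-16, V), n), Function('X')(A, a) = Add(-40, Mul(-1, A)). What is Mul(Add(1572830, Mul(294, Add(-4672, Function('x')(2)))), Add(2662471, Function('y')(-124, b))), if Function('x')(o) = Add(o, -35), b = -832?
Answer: 508483136840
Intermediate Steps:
Function('x')(o) = Add(-35, o)
Function('y')(V, n) = Mul(-24, n) (Function('y')(V, n) = Mul(Add(-40, Mul(-1, -16)), n) = Mul(Add(-40, 16), n) = Mul(-24, n))
Mul(Add(1572830, Mul(294, Add(-4672, Function('x')(2)))), Add(2662471, Function('y')(-124, b))) = Mul(Add(1572830, Mul(294, Add(-4672, Add(-35, 2)))), Add(2662471, Mul(-24, -832))) = Mul(Add(1572830, Mul(294, Add(-4672, -33))), Add(2662471, 19968)) = Mul(Add(1572830, Mul(294, -4705)), 2682439) = Mul(Add(1572830, -1383270), 2682439) = Mul(189560, 2682439) = 508483136840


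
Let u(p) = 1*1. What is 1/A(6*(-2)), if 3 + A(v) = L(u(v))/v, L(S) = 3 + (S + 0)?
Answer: -3/10 ≈ -0.30000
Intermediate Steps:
u(p) = 1
L(S) = 3 + S
A(v) = -3 + 4/v (A(v) = -3 + (3 + 1)/v = -3 + 4/v)
1/A(6*(-2)) = 1/(-3 + 4/((6*(-2)))) = 1/(-3 + 4/(-12)) = 1/(-3 + 4*(-1/12)) = 1/(-3 - 1/3) = 1/(-10/3) = -3/10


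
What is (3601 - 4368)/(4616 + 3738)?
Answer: -767/8354 ≈ -0.091812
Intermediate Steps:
(3601 - 4368)/(4616 + 3738) = -767/8354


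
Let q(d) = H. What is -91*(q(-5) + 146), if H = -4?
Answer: -12922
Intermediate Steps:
q(d) = -4
-91*(q(-5) + 146) = -91*(-4 + 146) = -91*142 = -12922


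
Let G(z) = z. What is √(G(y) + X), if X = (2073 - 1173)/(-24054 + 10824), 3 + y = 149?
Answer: 2*√16089/21 ≈ 12.080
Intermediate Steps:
y = 146 (y = -3 + 149 = 146)
X = -10/147 (X = 900/(-13230) = 900*(-1/13230) = -10/147 ≈ -0.068027)
√(G(y) + X) = √(146 - 10/147) = √(21452/147) = 2*√16089/21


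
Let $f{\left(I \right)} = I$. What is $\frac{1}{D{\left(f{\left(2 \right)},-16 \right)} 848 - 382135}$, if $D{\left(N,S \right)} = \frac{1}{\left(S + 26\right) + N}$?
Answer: $- \frac{3}{1146193} \approx -2.6174 \cdot 10^{-6}$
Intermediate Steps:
$D{\left(N,S \right)} = \frac{1}{26 + N + S}$ ($D{\left(N,S \right)} = \frac{1}{\left(26 + S\right) + N} = \frac{1}{26 + N + S}$)
$\frac{1}{D{\left(f{\left(2 \right)},-16 \right)} 848 - 382135} = \frac{1}{\frac{1}{26 + 2 - 16} \cdot 848 - 382135} = \frac{1}{\frac{1}{12} \cdot 848 - 382135} = \frac{1}{\frac{212}{3} - 382135} = \frac{1}{- \frac{1146193}{3}} = - \frac{3}{1146193}$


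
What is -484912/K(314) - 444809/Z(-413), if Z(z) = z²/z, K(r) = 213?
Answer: -105524339/87969 ≈ -1199.6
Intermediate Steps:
Z(z) = z
-484912/K(314) - 444809/Z(-413) = -484912/213 - 444809/(-413) = -484912*1/213 - 444809*(-1/413) = -484912/213 + 444809/413 = -105524339/87969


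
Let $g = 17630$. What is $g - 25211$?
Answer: $-7581$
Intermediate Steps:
$g - 25211 = 17630 - 25211 = -7581$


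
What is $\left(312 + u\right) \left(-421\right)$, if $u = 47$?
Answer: $-151139$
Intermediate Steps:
$\left(312 + u\right) \left(-421\right) = \left(312 + 47\right) \left(-421\right) = 359 \left(-421\right) = -151139$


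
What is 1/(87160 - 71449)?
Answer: 1/15711 ≈ 6.3650e-5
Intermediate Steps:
1/(87160 - 71449) = 1/15711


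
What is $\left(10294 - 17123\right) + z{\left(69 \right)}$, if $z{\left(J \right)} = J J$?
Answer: $-2068$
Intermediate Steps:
$z{\left(J \right)} = J^{2}$
$\left(10294 - 17123\right) + z{\left(69 \right)} = \left(10294 - 17123\right) + 69^{2} = -6829 + 4761 = -2068$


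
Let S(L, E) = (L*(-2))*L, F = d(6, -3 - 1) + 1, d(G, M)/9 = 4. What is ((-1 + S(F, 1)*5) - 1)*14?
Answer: -191688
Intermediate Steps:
d(G, M) = 36 (d(G, M) = 9*4 = 36)
F = 37 (F = 36 + 1 = 37)
S(L, E) = -2*L² (S(L, E) = (-2*L)*L = -2*L²)
((-1 + S(F, 1)*5) - 1)*14 = ((-1 - 2*37²*5) - 1)*14 = ((-1 - 2*1369*5) - 1)*14 = ((-1 - 2738*5) - 1)*14 = ((-1 - 13690) - 1)*14 = (-13691 - 1)*14 = -13692*14 = -191688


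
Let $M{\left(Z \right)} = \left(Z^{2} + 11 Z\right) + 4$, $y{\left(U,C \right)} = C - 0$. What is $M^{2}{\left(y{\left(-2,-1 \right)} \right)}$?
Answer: $36$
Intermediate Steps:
$y{\left(U,C \right)} = C$ ($y{\left(U,C \right)} = C + 0 = C$)
$M{\left(Z \right)} = 4 + Z^{2} + 11 Z$
$M^{2}{\left(y{\left(-2,-1 \right)} \right)} = \left(4 + \left(-1\right)^{2} + 11 \left(-1\right)\right)^{2} = \left(4 + 1 - 11\right)^{2} = \left(-6\right)^{2} = 36$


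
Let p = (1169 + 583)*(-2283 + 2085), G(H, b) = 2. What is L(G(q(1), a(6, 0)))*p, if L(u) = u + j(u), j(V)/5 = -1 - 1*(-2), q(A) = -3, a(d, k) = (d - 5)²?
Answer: -2428272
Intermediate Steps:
a(d, k) = (-5 + d)²
p = -346896 (p = 1752*(-198) = -346896)
j(V) = 5 (j(V) = 5*(-1 - 1*(-2)) = 5*(-1 + 2) = 5*1 = 5)
L(u) = 5 + u (L(u) = u + 5 = 5 + u)
L(G(q(1), a(6, 0)))*p = (5 + 2)*(-346896) = 7*(-346896) = -2428272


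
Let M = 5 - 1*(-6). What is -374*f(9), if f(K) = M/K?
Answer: -4114/9 ≈ -457.11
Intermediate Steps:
M = 11 (M = 5 + 6 = 11)
f(K) = 11/K
-374*f(9) = -4114/9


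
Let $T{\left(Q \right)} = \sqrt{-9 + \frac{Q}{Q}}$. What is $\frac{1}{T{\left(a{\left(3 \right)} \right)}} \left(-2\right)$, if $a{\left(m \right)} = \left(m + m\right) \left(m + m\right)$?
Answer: $\frac{i \sqrt{2}}{2} \approx 0.70711 i$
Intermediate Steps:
$a{\left(m \right)} = 4 m^{2}$ ($a{\left(m \right)} = 2 m 2 m = 4 m^{2}$)
$T{\left(Q \right)} = 2 i \sqrt{2}$ ($T{\left(Q \right)} = \sqrt{-9 + 1} = \sqrt{-8} = 2 i \sqrt{2}$)
$\frac{1}{T{\left(a{\left(3 \right)} \right)}} \left(-2\right) = \frac{1}{2 i \sqrt{2}} \left(-2\right) = - \frac{i \sqrt{2}}{4} \left(-2\right) = \frac{i \sqrt{2}}{2}$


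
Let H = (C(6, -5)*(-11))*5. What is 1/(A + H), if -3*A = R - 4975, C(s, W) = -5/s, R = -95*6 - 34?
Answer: 2/3811 ≈ 0.00052480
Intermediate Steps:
R = -604 (R = -19*30 - 34 = -570 - 34 = -604)
H = 275/6 (H = (-5/6*(-11))*5 = (-5*⅙*(-11))*5 = -⅚*(-11)*5 = (55/6)*5 = 275/6 ≈ 45.833)
A = 5579/3 (A = -(-604 - 4975)/3 = -⅓*(-5579) = 5579/3 ≈ 1859.7)
1/(A + H) = 1/(5579/3 + 275/6) = 1/(3811/2) = 2/3811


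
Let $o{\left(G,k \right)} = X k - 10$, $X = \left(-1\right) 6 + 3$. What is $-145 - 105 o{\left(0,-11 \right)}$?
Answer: $-2560$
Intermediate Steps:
$X = -3$ ($X = -6 + 3 = -3$)
$o{\left(G,k \right)} = -10 - 3 k$ ($o{\left(G,k \right)} = - 3 k - 10 = -10 - 3 k$)
$-145 - 105 o{\left(0,-11 \right)} = -145 - 105 \left(-10 - -33\right) = -145 - 105 \left(-10 + 33\right) = -145 - 2415 = -2560$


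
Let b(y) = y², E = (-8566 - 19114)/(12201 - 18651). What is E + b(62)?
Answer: 2482148/645 ≈ 3848.3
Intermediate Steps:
E = 2768/645 (E = -27680/(-6450) = -27680*(-1/6450) = 2768/645 ≈ 4.2915)
E + b(62) = 2768/645 + 62² = 2768/645 + 3844 = 2482148/645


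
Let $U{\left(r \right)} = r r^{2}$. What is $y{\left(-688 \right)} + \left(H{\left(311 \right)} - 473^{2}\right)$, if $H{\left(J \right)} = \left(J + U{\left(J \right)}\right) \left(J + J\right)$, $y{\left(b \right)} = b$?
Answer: $18709872707$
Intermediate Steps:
$U{\left(r \right)} = r^{3}$
$H{\left(J \right)} = 2 J \left(J + J^{3}\right)$ ($H{\left(J \right)} = \left(J + J^{3}\right) \left(J + J\right) = \left(J + J^{3}\right) 2 J = 2 J \left(J + J^{3}\right)$)
$y{\left(-688 \right)} + \left(H{\left(311 \right)} - 473^{2}\right) = -688 - \left(223729 - 2 \cdot 311^{2} \left(1 + 311^{2}\right)\right) = -688 + \left(2 \cdot 96721 \left(1 + 96721\right) - 223729\right) = -688 - \left(223729 - 18710097124\right) = -688 + \left(18710097124 - 223729\right) = -688 + 18709873395 = 18709872707$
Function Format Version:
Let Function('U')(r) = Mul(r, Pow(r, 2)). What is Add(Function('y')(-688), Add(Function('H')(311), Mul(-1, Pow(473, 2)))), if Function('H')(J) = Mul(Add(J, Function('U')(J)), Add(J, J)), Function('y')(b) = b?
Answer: 18709872707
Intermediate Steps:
Function('U')(r) = Pow(r, 3)
Function('H')(J) = Mul(2, J, Add(J, Pow(J, 3))) (Function('H')(J) = Mul(Add(J, Pow(J, 3)), Add(J, J)) = Mul(Add(J, Pow(J, 3)), Mul(2, J)) = Mul(2, J, Add(J, Pow(J, 3))))
Add(Function('y')(-688), Add(Function('H')(311), Mul(-1, Pow(473, 2)))) = Add(-688, Add(Mul(2, Pow(311, 2), Add(1, Pow(311, 2))), Mul(-1, Pow(473, 2)))) = Add(-688, Add(Mul(2, 96721, Add(1, 96721)), Mul(-1, 223729))) = Add(-688, Add(Mul(2, 96721, 96722), -223729)) = Add(-688, Add(18710097124, -223729)) = Add(-688, 18709873395) = 18709872707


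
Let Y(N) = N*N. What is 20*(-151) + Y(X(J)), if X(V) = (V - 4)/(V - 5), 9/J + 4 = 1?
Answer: -193231/64 ≈ -3019.2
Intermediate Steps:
J = -3 (J = 9/(-4 + 1) = 9/(-3) = 9*(-⅓) = -3)
X(V) = (-4 + V)/(-5 + V)
Y(N) = N²
20*(-151) + Y(X(J)) = 20*(-151) + ((-4 - 3)/(-5 - 3))² = -3020 + (-7/(-8))² = -3020 + (-⅛*(-7))² = -3020 + (7/8)² = -3020 + 49/64 = -193231/64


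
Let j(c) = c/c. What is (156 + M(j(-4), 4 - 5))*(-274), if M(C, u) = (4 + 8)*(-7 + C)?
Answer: -23016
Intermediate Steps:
j(c) = 1
M(C, u) = -84 + 12*C (M(C, u) = 12*(-7 + C) = -84 + 12*C)
(156 + M(j(-4), 4 - 5))*(-274) = (156 + (-84 + 12*1))*(-274) = (156 + (-84 + 12))*(-274) = (156 - 72)*(-274) = 84*(-274) = -23016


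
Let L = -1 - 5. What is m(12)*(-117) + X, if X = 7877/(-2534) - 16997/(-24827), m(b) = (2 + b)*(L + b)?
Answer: -618447873585/62911618 ≈ -9830.4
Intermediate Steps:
L = -6
m(b) = (-6 + b)*(2 + b) (m(b) = (2 + b)*(-6 + b) = (-6 + b)*(2 + b))
X = -152491881/62911618 (X = 7877*(-1/2534) - 16997*(-1/24827) = -7877/2534 + 16997/24827 = -152491881/62911618 ≈ -2.4239)
m(12)*(-117) + X = (-12 + 12**2 - 4*12)*(-117) - 152491881/62911618 = (-12 + 144 - 48)*(-117) - 152491881/62911618 = 84*(-117) - 152491881/62911618 = -9828 - 152491881/62911618 = -618447873585/62911618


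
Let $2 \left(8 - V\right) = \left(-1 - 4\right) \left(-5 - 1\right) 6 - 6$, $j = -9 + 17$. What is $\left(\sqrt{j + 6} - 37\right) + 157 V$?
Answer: $-12440 + \sqrt{14} \approx -12436.0$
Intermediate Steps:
$j = 8$
$V = -79$ ($V = 8 - \frac{\left(-1 - 4\right) \left(-5 - 1\right) 6 - 6}{2} = 8 - \frac{\left(-5\right) \left(-6\right) 6 - 6}{2} = 8 - \frac{30 \cdot 6 - 6}{2} = 8 - \frac{180 - 6}{2} = 8 - 87 = -79$)
$\left(\sqrt{j + 6} - 37\right) + 157 V = \left(\sqrt{8 + 6} - 37\right) + 157 \left(-79\right) = \left(\sqrt{14} - 37\right) - 12403 = \left(-37 + \sqrt{14}\right) - 12403 = -12440 + \sqrt{14}$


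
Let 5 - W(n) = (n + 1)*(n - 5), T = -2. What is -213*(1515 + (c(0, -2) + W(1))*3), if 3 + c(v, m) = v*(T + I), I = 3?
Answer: -329085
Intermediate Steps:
W(n) = 5 - (1 + n)*(-5 + n) (W(n) = 5 - (n + 1)*(n - 5) = 5 - (1 + n)*(-5 + n))
c(v, m) = -3 + v (c(v, m) = -3 + v*(-2 + 3) = -3 + v*1 = -3 + v)
-213*(1515 + (c(0, -2) + W(1))*3) = -213*(1515 + ((-3 + 0) + (10 - 1*1² + 4*1))*3) = -213*(1515 + (-3 + (10 - 1*1 + 4))*3) = -213*(1515 + (-3 + (10 - 1 + 4))*3) = -213*(1515 + (-3 + 13)*3) = -213*(1515 + 10*3) = -213*(1515 + 30) = -213*1545 = -329085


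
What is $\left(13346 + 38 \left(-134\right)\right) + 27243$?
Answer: $35497$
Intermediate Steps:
$\left(13346 + 38 \left(-134\right)\right) + 27243 = \left(13346 - 5092\right) + 27243 = 8254 + 27243 = 35497$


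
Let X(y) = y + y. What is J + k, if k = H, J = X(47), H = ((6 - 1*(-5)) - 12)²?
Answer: 95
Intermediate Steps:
H = 1 (H = ((6 + 5) - 12)² = (11 - 12)² = (-1)² = 1)
X(y) = 2*y
J = 94 (J = 2*47 = 94)
k = 1
J + k = 94 + 1 = 95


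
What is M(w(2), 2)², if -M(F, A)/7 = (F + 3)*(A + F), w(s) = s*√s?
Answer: 19404 + 13720*√2 ≈ 38807.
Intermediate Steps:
w(s) = s^(3/2)
M(F, A) = -7*(3 + F)*(A + F) (M(F, A) = -7*(F + 3)*(A + F) = -7*(3 + F)*(A + F))
M(w(2), 2)² = (-21*2 - 42*√2 - 7*(2^(3/2))² - 7*2*2^(3/2))² = (-42 - 42*√2 - 7*(2*√2)² - 7*2*2*√2)² = (-42 - 42*√2 - 7*8 - 28*√2)² = (-42 - 42*√2 - 56 - 28*√2)² = (-98 - 70*√2)²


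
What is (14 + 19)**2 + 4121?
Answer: 5210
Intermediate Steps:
(14 + 19)**2 + 4121 = 33**2 + 4121 = 1089 + 4121 = 5210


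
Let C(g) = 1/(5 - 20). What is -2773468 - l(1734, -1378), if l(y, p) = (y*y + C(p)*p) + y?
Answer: -86730748/15 ≈ -5.7820e+6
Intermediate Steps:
C(g) = -1/15 (C(g) = 1/(-15) = -1/15)
l(y, p) = y + y² - p/15 (l(y, p) = (y*y - p/15) + y = (y² - p/15) + y = y + y² - p/15)
-2773468 - l(1734, -1378) = -2773468 - (1734 + 1734² - 1/15*(-1378)) = -2773468 - (1734 + 3006756 + 1378/15) = -2773468 - 1*45128728/15 = -2773468 - 45128728/15 = -86730748/15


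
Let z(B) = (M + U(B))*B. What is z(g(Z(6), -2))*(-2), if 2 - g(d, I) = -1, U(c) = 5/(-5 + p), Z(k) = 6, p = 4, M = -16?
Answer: 126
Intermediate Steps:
U(c) = -5 (U(c) = 5/(-5 + 4) = 5/(-1) = -1*5 = -5)
g(d, I) = 3 (g(d, I) = 2 - 1*(-1) = 2 + 1 = 3)
z(B) = -21*B (z(B) = (-16 - 5)*B = -21*B)
z(g(Z(6), -2))*(-2) = -21*3*(-2) = -63*(-2) = 126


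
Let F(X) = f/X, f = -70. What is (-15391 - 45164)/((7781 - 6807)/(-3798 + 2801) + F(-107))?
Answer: 2153315615/11476 ≈ 1.8764e+5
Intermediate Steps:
F(X) = -70/X
(-15391 - 45164)/((7781 - 6807)/(-3798 + 2801) + F(-107)) = (-15391 - 45164)/((7781 - 6807)/(-3798 + 2801) - 70/(-107)) = -60555/(974/(-997) - 70*(-1/107)) = -60555/(974*(-1/997) + 70/107) = -60555/(-974/997 + 70/107) = -60555/(-34428/106679) = -60555*(-106679/34428) = 2153315615/11476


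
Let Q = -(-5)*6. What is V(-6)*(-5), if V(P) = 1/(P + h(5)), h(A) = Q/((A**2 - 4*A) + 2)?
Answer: 35/12 ≈ 2.9167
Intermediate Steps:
Q = 30 (Q = -1*(-30) = 30)
h(A) = 30/(2 + A**2 - 4*A) (h(A) = 30/((A**2 - 4*A) + 2) = 30/(2 + A**2 - 4*A))
V(P) = 1/(30/7 + P) (V(P) = 1/(P + 30/(2 + 5**2 - 4*5)) = 1/(P + 30/(2 + 25 - 20)) = 1/(P + 30/7) = 1/(30/7 + P))
V(-6)*(-5) = (7/(30 + 7*(-6)))*(-5) = (7/(30 - 42))*(-5) = (7/(-12))*(-5) = (7*(-1/12))*(-5) = -7/12*(-5) = 35/12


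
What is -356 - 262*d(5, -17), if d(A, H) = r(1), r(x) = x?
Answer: -618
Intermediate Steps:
d(A, H) = 1
-356 - 262*d(5, -17) = -356 - 262*1 = -356 - 262 = -618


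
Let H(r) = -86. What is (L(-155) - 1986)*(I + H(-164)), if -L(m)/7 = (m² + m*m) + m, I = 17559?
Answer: -5892786723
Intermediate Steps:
L(m) = -14*m² - 7*m (L(m) = -7*((m² + m*m) + m) = -7*((m² + m²) + m) = -7*(2*m² + m) = -7*(m + 2*m²) = -14*m² - 7*m)
(L(-155) - 1986)*(I + H(-164)) = (-7*(-155)*(1 + 2*(-155)) - 1986)*(17559 - 86) = (-7*(-155)*(1 - 310) - 1986)*17473 = (-7*(-155)*(-309) - 1986)*17473 = (-335265 - 1986)*17473 = -337251*17473 = -5892786723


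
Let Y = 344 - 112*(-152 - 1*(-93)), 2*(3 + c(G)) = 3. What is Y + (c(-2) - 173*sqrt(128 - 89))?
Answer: 13901/2 - 173*sqrt(39) ≈ 5870.1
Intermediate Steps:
c(G) = -3/2 (c(G) = -3 + (1/2)*3 = -3 + 3/2 = -3/2)
Y = 6952 (Y = 344 - 112*(-152 + 93) = 344 - 112*(-59) = 344 + 6608 = 6952)
Y + (c(-2) - 173*sqrt(128 - 89)) = 6952 + (-3/2 - 173*sqrt(128 - 89)) = 6952 + (-3/2 - 173*sqrt(39)) = 13901/2 - 173*sqrt(39)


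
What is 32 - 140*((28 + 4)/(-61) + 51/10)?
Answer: -37122/61 ≈ -608.56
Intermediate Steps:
32 - 140*((28 + 4)/(-61) + 51/10) = 32 - 140*(32*(-1/61) + 51*(1/10)) = 32 - 140*(-32/61 + 51/10) = 32 - 140*2791/610 = 32 - 39074/61 = -37122/61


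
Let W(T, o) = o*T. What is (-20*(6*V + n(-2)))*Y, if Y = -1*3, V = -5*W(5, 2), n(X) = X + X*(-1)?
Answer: -18000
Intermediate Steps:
n(X) = 0 (n(X) = X - X = 0)
W(T, o) = T*o
V = -50 (V = -25*2 = -5*10 = -50)
Y = -3
(-20*(6*V + n(-2)))*Y = -20*(6*(-50) + 0)*(-3) = -20*(-300 + 0)*(-3) = -20*(-300)*(-3) = 6000*(-3) = -18000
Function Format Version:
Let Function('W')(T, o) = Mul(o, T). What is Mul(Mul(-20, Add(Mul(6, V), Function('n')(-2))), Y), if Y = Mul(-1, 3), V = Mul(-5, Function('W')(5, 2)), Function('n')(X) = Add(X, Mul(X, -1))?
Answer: -18000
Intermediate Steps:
Function('n')(X) = 0 (Function('n')(X) = Add(X, Mul(-1, X)) = 0)
Function('W')(T, o) = Mul(T, o)
V = -50 (V = Mul(-5, Mul(5, 2)) = Mul(-5, 10) = -50)
Y = -3
Mul(Mul(-20, Add(Mul(6, V), Function('n')(-2))), Y) = Mul(Mul(-20, Add(Mul(6, -50), 0)), -3) = Mul(Mul(-20, Add(-300, 0)), -3) = Mul(Mul(-20, -300), -3) = Mul(6000, -3) = -18000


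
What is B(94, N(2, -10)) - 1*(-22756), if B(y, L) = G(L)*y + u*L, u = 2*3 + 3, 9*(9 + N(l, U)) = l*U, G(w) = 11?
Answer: 23689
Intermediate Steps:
N(l, U) = -9 + U*l/9 (N(l, U) = -9 + (l*U)/9 = -9 + (U*l)/9 = -9 + U*l/9)
u = 9 (u = 6 + 3 = 9)
B(y, L) = 9*L + 11*y (B(y, L) = 11*y + 9*L = 9*L + 11*y)
B(94, N(2, -10)) - 1*(-22756) = (9*(-9 + (1/9)*(-10)*2) + 11*94) - 1*(-22756) = (9*(-9 - 20/9) + 1034) + 22756 = (9*(-101/9) + 1034) + 22756 = (-101 + 1034) + 22756 = 933 + 22756 = 23689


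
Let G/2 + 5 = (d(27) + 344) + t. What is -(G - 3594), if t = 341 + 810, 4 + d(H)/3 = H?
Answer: 476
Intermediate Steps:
d(H) = -12 + 3*H
t = 1151
G = 3118 (G = -10 + 2*(((-12 + 3*27) + 344) + 1151) = -10 + 2*(((-12 + 81) + 344) + 1151) = -10 + 2*((69 + 344) + 1151) = -10 + 2*(413 + 1151) = -10 + 2*1564 = -10 + 3128 = 3118)
-(G - 3594) = -(3118 - 3594) = -1*(-476) = 476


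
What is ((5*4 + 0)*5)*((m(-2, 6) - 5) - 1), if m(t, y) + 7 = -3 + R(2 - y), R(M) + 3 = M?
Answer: -2300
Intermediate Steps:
R(M) = -3 + M
m(t, y) = -11 - y (m(t, y) = -7 + (-3 + (-3 + (2 - y))) = -7 + (-3 + (-1 - y)) = -7 + (-4 - y) = -11 - y)
((5*4 + 0)*5)*((m(-2, 6) - 5) - 1) = ((5*4 + 0)*5)*(((-11 - 1*6) - 5) - 1) = ((20 + 0)*5)*(((-11 - 6) - 5) - 1) = (20*5)*((-17 - 5) - 1) = 100*(-22 - 1) = 100*(-23) = -2300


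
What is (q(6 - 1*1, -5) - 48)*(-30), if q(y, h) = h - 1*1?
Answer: 1620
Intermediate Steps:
q(y, h) = -1 + h (q(y, h) = h - 1 = -1 + h)
(q(6 - 1*1, -5) - 48)*(-30) = ((-1 - 5) - 48)*(-30) = (-6 - 48)*(-30) = -54*(-30) = 1620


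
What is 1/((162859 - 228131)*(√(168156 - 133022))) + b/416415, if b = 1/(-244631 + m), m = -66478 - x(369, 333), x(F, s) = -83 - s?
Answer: -1/129377225595 - √35134/2293266448 ≈ -8.1743e-8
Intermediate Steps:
m = -66062 (m = -66478 - (-83 - 1*333) = -66478 - (-83 - 333) = -66478 - 1*(-416) = -66478 + 416 = -66062)
b = -1/310693 (b = 1/(-244631 - 66062) = 1/(-310693) = -1/310693 ≈ -3.2186e-6)
1/((162859 - 228131)*(√(168156 - 133022))) + b/416415 = 1/((162859 - 228131)*(√(168156 - 133022))) - 1/310693/416415 = 1/((-65272)*(√35134)) - 1/310693*1/416415 = -√35134/2293266448 - 1/129377225595 = -1/129377225595 - √35134/2293266448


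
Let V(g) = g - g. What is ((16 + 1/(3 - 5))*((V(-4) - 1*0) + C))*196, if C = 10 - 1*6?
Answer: 12152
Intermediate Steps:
C = 4 (C = 10 - 6 = 4)
V(g) = 0
((16 + 1/(3 - 5))*((V(-4) - 1*0) + C))*196 = ((16 + 1/(3 - 5))*((0 - 1*0) + 4))*196 = ((16 + 1/(-2))*((0 + 0) + 4))*196 = ((16 - ½)*(0 + 4))*196 = ((31/2)*4)*196 = 62*196 = 12152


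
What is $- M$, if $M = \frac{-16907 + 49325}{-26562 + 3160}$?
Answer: $\frac{16209}{11701} \approx 1.3853$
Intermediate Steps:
$M = - \frac{16209}{11701}$ ($M = \frac{32418}{-23402} = 32418 \left(- \frac{1}{23402}\right) = - \frac{16209}{11701} \approx -1.3853$)
$- M = \left(-1\right) \left(- \frac{16209}{11701}\right) = \frac{16209}{11701}$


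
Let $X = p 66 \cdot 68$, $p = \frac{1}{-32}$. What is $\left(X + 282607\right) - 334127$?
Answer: $- \frac{206641}{4} \approx -51660.0$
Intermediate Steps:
$p = - \frac{1}{32} \approx -0.03125$
$X = - \frac{561}{4}$ ($X = \left(- \frac{1}{32}\right) 66 \cdot 68 = \left(- \frac{33}{16}\right) 68 = - \frac{561}{4} \approx -140.25$)
$\left(X + 282607\right) - 334127 = \left(- \frac{561}{4} + 282607\right) - 334127 = \frac{1129867}{4} - 334127 = - \frac{206641}{4}$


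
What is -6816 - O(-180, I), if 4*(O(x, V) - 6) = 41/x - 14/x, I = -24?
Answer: -545757/80 ≈ -6822.0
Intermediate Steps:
O(x, V) = 6 + 27/(4*x) (O(x, V) = 6 + (41/x - 14/x)/4 = 6 + (27/x)/4 = 6 + 27/(4*x))
-6816 - O(-180, I) = -6816 - (6 + (27/4)/(-180)) = -6816 - (6 + (27/4)*(-1/180)) = -6816 - (6 - 3/80) = -6816 - 1*477/80 = -6816 - 477/80 = -545757/80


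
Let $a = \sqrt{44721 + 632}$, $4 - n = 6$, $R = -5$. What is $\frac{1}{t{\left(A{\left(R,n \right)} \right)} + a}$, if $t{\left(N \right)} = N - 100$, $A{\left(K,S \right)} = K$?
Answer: $\frac{15}{4904} + \frac{\sqrt{45353}}{34328} \approx 0.0092625$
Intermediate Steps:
$n = -2$ ($n = 4 - 6 = -2$)
$t{\left(N \right)} = -100 + N$
$a = \sqrt{45353} \approx 212.96$
$\frac{1}{t{\left(A{\left(R,n \right)} \right)} + a} = \frac{1}{\left(-100 - 5\right) + \sqrt{45353}} = \frac{1}{-105 + \sqrt{45353}}$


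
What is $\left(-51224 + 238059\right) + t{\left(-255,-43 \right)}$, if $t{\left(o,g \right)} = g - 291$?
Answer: $186501$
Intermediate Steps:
$t{\left(o,g \right)} = -291 + g$
$\left(-51224 + 238059\right) + t{\left(-255,-43 \right)} = \left(-51224 + 238059\right) - 334 = 186835 - 334 = 186501$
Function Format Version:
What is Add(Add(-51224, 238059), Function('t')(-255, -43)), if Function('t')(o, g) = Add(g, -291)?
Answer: 186501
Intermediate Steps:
Function('t')(o, g) = Add(-291, g)
Add(Add(-51224, 238059), Function('t')(-255, -43)) = Add(Add(-51224, 238059), Add(-291, -43)) = Add(186835, -334) = 186501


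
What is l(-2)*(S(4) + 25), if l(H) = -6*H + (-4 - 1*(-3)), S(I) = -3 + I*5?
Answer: 462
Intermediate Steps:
S(I) = -3 + 5*I
l(H) = -1 - 6*H (l(H) = -6*H + (-4 + 3) = -6*H - 1 = -1 - 6*H)
l(-2)*(S(4) + 25) = (-1 - 6*(-2))*((-3 + 5*4) + 25) = (-1 + 12)*((-3 + 20) + 25) = 11*(17 + 25) = 11*42 = 462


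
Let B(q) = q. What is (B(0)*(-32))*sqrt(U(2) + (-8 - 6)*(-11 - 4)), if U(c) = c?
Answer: 0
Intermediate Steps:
(B(0)*(-32))*sqrt(U(2) + (-8 - 6)*(-11 - 4)) = (0*(-32))*sqrt(2 + (-8 - 6)*(-11 - 4)) = 0*sqrt(2 - 14*(-15)) = 0*sqrt(2 + 210) = 0*sqrt(212) = 0*(2*sqrt(53)) = 0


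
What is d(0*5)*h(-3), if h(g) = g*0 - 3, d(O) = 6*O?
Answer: 0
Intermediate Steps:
h(g) = -3 (h(g) = 0 - 3 = -3)
d(0*5)*h(-3) = (6*(0*5))*(-3) = (6*0)*(-3) = 0*(-3) = 0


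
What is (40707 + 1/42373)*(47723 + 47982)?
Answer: 165079421426960/42373 ≈ 3.8959e+9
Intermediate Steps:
(40707 + 1/42373)*(47723 + 47982) = (40707 + 1/42373)*95705 = (1724877712/42373)*95705 = 165079421426960/42373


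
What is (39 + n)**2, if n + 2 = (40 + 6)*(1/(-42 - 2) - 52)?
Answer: 2686659889/484 ≈ 5.5510e+6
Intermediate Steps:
n = -52691/22 (n = -2 + (40 + 6)*(1/(-42 - 2) - 52) = -2 + 46*(1/(-44) - 52) = -2 + 46*(-1/44 - 52) = -2 + 46*(-2289/44) = -2 - 52647/22 = -52691/22 ≈ -2395.0)
(39 + n)**2 = (39 - 52691/22)**2 = (-51833/22)**2 = 2686659889/484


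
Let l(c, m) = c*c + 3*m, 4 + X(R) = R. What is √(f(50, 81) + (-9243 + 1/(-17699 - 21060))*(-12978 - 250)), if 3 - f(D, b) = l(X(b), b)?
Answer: √3748299409120063/5537 ≈ 11057.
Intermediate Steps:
X(R) = -4 + R
l(c, m) = c² + 3*m
f(D, b) = 3 - (-4 + b)² - 3*b (f(D, b) = 3 - ((-4 + b)² + 3*b) = 3 + (-(-4 + b)² - 3*b) = 3 - (-4 + b)² - 3*b)
√(f(50, 81) + (-9243 + 1/(-17699 - 21060))*(-12978 - 250)) = √((-13 - 1*81² + 5*81) + (-9243 + 1/(-17699 - 21060))*(-12978 - 250)) = √((-13 - 1*6561 + 405) + (-9243 + 1/(-38759))*(-13228)) = √((-13 - 6561 + 405) + (-9243 - 1/38759)*(-13228)) = √(-6169 - 358249438/38759*(-13228)) = √(-6169 + 4738923565864/38759) = √(4738684461593/38759) = √3748299409120063/5537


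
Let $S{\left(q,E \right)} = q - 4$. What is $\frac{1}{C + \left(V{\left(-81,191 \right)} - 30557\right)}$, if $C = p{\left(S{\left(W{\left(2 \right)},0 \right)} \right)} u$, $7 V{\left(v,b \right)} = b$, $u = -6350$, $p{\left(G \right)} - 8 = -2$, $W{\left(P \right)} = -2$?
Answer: $- \frac{7}{480408} \approx -1.4571 \cdot 10^{-5}$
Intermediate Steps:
$S{\left(q,E \right)} = -4 + q$ ($S{\left(q,E \right)} = q - 4 = -4 + q$)
$p{\left(G \right)} = 6$ ($p{\left(G \right)} = 8 - 2 = 6$)
$V{\left(v,b \right)} = \frac{b}{7}$
$C = -38100$ ($C = 6 \left(-6350\right) = -38100$)
$\frac{1}{C + \left(V{\left(-81,191 \right)} - 30557\right)} = \frac{1}{-38100 + \left(\frac{1}{7} \cdot 191 - 30557\right)} = \frac{1}{-38100 + \left(\frac{191}{7} - 30557\right)} = \frac{1}{-38100 - \frac{213708}{7}} = \frac{1}{- \frac{480408}{7}} = - \frac{7}{480408}$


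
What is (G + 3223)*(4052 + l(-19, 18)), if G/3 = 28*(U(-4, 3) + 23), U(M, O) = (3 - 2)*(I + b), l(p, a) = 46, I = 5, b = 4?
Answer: 24223278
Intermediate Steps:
U(M, O) = 9 (U(M, O) = (3 - 2)*(5 + 4) = 1*9 = 9)
G = 2688 (G = 3*(28*(9 + 23)) = 3*(28*32) = 3*896 = 2688)
(G + 3223)*(4052 + l(-19, 18)) = (2688 + 3223)*(4052 + 46) = 5911*4098 = 24223278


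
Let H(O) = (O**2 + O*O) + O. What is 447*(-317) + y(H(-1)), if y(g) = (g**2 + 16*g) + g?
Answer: -141681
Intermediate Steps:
H(O) = O + 2*O**2 (H(O) = (O**2 + O**2) + O = 2*O**2 + O = O + 2*O**2)
y(g) = g**2 + 17*g
447*(-317) + y(H(-1)) = 447*(-317) + (-(1 + 2*(-1)))*(17 - (1 + 2*(-1))) = -141699 + (-(1 - 2))*(17 - (1 - 2)) = -141699 + (-1*(-1))*(17 - 1*(-1)) = -141699 + 1*(17 + 1) = -141699 + 1*18 = -141699 + 18 = -141681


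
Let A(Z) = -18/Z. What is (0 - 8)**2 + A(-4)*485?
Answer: 4493/2 ≈ 2246.5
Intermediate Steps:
(0 - 8)**2 + A(-4)*485 = (0 - 8)**2 - 18/(-4)*485 = (-8)**2 - 18*(-1/4)*485 = 64 + (9/2)*485 = 64 + 4365/2 = 4493/2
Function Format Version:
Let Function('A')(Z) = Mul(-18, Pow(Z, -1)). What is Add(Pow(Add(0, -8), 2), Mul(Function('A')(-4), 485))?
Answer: Rational(4493, 2) ≈ 2246.5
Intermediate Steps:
Add(Pow(Add(0, -8), 2), Mul(Function('A')(-4), 485)) = Add(Pow(Add(0, -8), 2), Mul(Mul(-18, Pow(-4, -1)), 485)) = Add(Pow(-8, 2), Mul(Mul(-18, Rational(-1, 4)), 485)) = Add(64, Mul(Rational(9, 2), 485)) = Add(64, Rational(4365, 2)) = Rational(4493, 2)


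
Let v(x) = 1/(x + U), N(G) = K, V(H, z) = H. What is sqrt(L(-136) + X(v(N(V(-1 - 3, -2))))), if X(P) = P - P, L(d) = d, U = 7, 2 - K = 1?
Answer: 2*I*sqrt(34) ≈ 11.662*I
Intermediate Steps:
K = 1 (K = 2 - 1*1 = 2 - 1 = 1)
N(G) = 1
v(x) = 1/(7 + x) (v(x) = 1/(x + 7) = 1/(7 + x))
X(P) = 0
sqrt(L(-136) + X(v(N(V(-1 - 3, -2))))) = sqrt(-136 + 0) = sqrt(-136) = 2*I*sqrt(34)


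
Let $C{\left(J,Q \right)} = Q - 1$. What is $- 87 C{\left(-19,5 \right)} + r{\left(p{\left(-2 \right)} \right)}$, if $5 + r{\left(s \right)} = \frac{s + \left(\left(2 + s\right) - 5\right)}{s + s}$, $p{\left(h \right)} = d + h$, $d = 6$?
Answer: $- \frac{2819}{8} \approx -352.38$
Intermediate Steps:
$C{\left(J,Q \right)} = -1 + Q$
$p{\left(h \right)} = 6 + h$
$r{\left(s \right)} = -5 + \frac{-3 + 2 s}{2 s}$ ($r{\left(s \right)} = -5 + \frac{s + \left(\left(2 + s\right) - 5\right)}{s + s} = -5 + \frac{s + \left(-3 + s\right)}{2 s} = -5 + \left(-3 + 2 s\right) \frac{1}{2 s} = -5 + \frac{-3 + 2 s}{2 s}$)
$- 87 C{\left(-19,5 \right)} + r{\left(p{\left(-2 \right)} \right)} = - 87 \left(-1 + 5\right) - \left(4 + \frac{3}{2 \left(6 - 2\right)}\right) = \left(-87\right) 4 - \left(4 + \frac{3}{2 \cdot 4}\right) = -348 - \frac{35}{8} = - \frac{2819}{8}$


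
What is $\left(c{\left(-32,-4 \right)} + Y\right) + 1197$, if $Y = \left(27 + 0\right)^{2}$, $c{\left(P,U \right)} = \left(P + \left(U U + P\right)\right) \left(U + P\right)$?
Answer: $3654$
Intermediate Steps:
$c{\left(P,U \right)} = \left(P + U\right) \left(U^{2} + 2 P\right)$ ($c{\left(P,U \right)} = \left(P + \left(U^{2} + P\right)\right) \left(P + U\right) = \left(P + \left(P + U^{2}\right)\right) \left(P + U\right) = \left(U^{2} + 2 P\right) \left(P + U\right) = \left(P + U\right) \left(U^{2} + 2 P\right)$)
$Y = 729$ ($Y = 27^{2} = 729$)
$\left(c{\left(-32,-4 \right)} + Y\right) + 1197 = \left(\left(\left(-4\right)^{3} + 2 \left(-32\right)^{2} - 32 \left(-4\right)^{2} + 2 \left(-32\right) \left(-4\right)\right) + 729\right) + 1197 = \left(\left(-64 + 2 \cdot 1024 - 512 + 256\right) + 729\right) + 1197 = \left(\left(-64 + 2048 - 512 + 256\right) + 729\right) + 1197 = \left(1728 + 729\right) + 1197 = 2457 + 1197 = 3654$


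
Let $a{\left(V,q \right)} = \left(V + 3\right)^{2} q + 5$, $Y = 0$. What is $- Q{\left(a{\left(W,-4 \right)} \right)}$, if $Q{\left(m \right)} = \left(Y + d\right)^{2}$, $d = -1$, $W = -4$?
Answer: $-1$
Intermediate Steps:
$a{\left(V,q \right)} = 5 + q \left(3 + V\right)^{2}$ ($a{\left(V,q \right)} = \left(3 + V\right)^{2} q + 5 = q \left(3 + V\right)^{2} + 5 = 5 + q \left(3 + V\right)^{2}$)
$Q{\left(m \right)} = 1$ ($Q{\left(m \right)} = \left(0 - 1\right)^{2} = \left(-1\right)^{2} = 1$)
$- Q{\left(a{\left(W,-4 \right)} \right)} = \left(-1\right) 1 = -1$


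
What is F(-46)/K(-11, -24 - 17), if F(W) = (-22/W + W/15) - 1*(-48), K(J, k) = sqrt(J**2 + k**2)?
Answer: 15667*sqrt(1802)/621690 ≈ 1.0698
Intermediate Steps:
F(W) = 48 - 22/W + W/15 (F(W) = (-22/W + W*(1/15)) + 48 = (-22/W + W/15) + 48 = 48 - 22/W + W/15)
F(-46)/K(-11, -24 - 17) = (48 - 22/(-46) + (1/15)*(-46))/(sqrt((-11)**2 + (-24 - 17)**2)) = (48 - 22*(-1/46) - 46/15)/(sqrt(121 + (-41)**2)) = (48 + 11/23 - 46/15)/(sqrt(121 + 1681)) = 15667/(345*(sqrt(1802))) = 15667*(sqrt(1802)/1802)/345 = 15667*sqrt(1802)/621690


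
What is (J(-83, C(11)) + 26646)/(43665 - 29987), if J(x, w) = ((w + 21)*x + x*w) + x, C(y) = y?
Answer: 11497/6839 ≈ 1.6811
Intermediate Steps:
J(x, w) = x + w*x + x*(21 + w) (J(x, w) = ((21 + w)*x + w*x) + x = (x*(21 + w) + w*x) + x = (w*x + x*(21 + w)) + x = x + w*x + x*(21 + w))
(J(-83, C(11)) + 26646)/(43665 - 29987) = (2*(-83)*(11 + 11) + 26646)/(43665 - 29987) = (2*(-83)*22 + 26646)/13678 = (-3652 + 26646)*(1/13678) = 22994*(1/13678) = 11497/6839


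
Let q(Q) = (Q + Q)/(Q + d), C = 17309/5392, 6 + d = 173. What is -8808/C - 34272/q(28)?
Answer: -2113148796/17309 ≈ -1.2208e+5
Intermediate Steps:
d = 167 (d = -6 + 173 = 167)
C = 17309/5392 (C = 17309*(1/5392) = 17309/5392 ≈ 3.2101)
q(Q) = 2*Q/(167 + Q) (q(Q) = (Q + Q)/(Q + 167) = (2*Q)/(167 + Q) = 2*Q/(167 + Q))
-8808/C - 34272/q(28) = -8808/17309/5392 - 34272/(2*28/(167 + 28)) = -8808*5392/17309 - 34272/(2*28/195) = -47492736/17309 - 34272/(2*28*(1/195)) = -47492736/17309 - 34272/56/195 = -47492736/17309 - 34272*195/56 = -47492736/17309 - 119340 = -2113148796/17309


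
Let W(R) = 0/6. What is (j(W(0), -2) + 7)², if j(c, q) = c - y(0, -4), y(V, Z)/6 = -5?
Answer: 1369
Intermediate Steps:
W(R) = 0 (W(R) = 0*(⅙) = 0)
y(V, Z) = -30 (y(V, Z) = 6*(-5) = -30)
j(c, q) = 30 + c (j(c, q) = c - 1*(-30) = c + 30 = 30 + c)
(j(W(0), -2) + 7)² = ((30 + 0) + 7)² = (30 + 7)² = 37² = 1369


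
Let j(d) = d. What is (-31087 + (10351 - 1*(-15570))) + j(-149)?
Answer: -5315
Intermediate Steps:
(-31087 + (10351 - 1*(-15570))) + j(-149) = (-31087 + (10351 - 1*(-15570))) - 149 = (-31087 + (10351 + 15570)) - 149 = (-31087 + 25921) - 149 = -5166 - 149 = -5315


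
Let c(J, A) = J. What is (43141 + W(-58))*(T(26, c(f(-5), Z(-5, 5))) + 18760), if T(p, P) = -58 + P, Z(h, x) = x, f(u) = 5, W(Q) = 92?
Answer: 808759731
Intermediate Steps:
(43141 + W(-58))*(T(26, c(f(-5), Z(-5, 5))) + 18760) = (43141 + 92)*((-58 + 5) + 18760) = 43233*(-53 + 18760) = 43233*18707 = 808759731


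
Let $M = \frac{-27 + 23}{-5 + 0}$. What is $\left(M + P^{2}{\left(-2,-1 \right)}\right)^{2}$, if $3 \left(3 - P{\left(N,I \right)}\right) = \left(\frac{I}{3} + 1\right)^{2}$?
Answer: $\frac{1060218721}{13286025} \approx 79.8$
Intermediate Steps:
$P{\left(N,I \right)} = 3 - \frac{\left(1 + \frac{I}{3}\right)^{2}}{3}$ ($P{\left(N,I \right)} = 3 - \frac{\left(\frac{I}{3} + 1\right)^{2}}{3} = 3 - \frac{\left(1 + \frac{I}{3}\right)^{2}}{3}$)
$M = \frac{4}{5}$ ($M = - \frac{4}{-5} = \left(-4\right) \left(- \frac{1}{5}\right) = \frac{4}{5} \approx 0.8$)
$\left(M + P^{2}{\left(-2,-1 \right)}\right)^{2} = \left(\frac{4}{5} + \left(3 - \frac{\left(3 - 1\right)^{2}}{27}\right)^{2}\right)^{2} = \left(\frac{4}{5} + \left(3 - \frac{2^{2}}{27}\right)^{2}\right)^{2} = \left(\frac{4}{5} + \left(3 - \frac{4}{27}\right)^{2}\right)^{2} = \left(\frac{4}{5} + \left(\frac{77}{27}\right)^{2}\right)^{2} = \left(\frac{4}{5} + \frac{5929}{729}\right)^{2} = \left(\frac{32561}{3645}\right)^{2} = \frac{1060218721}{13286025}$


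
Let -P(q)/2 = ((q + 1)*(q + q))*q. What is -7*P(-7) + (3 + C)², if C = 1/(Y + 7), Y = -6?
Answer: -8216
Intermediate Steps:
P(q) = -4*q²*(1 + q) (P(q) = -2*(q + 1)*(q + q)*q = -2*(1 + q)*(2*q)*q = -2*2*q*(1 + q)*q = -4*q²*(1 + q))
C = 1 (C = 1/(-6 + 7) = 1/1 = 1)
-7*P(-7) + (3 + C)² = -28*(-7)²*(-1 - 1*(-7)) + (3 + 1)² = -28*49*(-1 + 7) + 4² = -28*49*6 + 16 = -7*1176 + 16 = -8232 + 16 = -8216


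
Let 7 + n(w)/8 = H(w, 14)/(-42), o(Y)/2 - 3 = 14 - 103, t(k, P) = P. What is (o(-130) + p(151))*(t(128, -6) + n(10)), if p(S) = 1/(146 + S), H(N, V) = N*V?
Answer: 13588078/891 ≈ 15250.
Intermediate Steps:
o(Y) = -172 (o(Y) = 6 + 2*(14 - 103) = 6 + 2*(-89) = 6 - 178 = -172)
n(w) = -56 - 8*w/3 (n(w) = -56 + 8*((w*14)/(-42)) = -56 + 8*((14*w)*(-1/42)) = -56 + 8*(-w/3) = -56 - 8*w/3)
(o(-130) + p(151))*(t(128, -6) + n(10)) = (-172 + 1/(146 + 151))*(-6 + (-56 - 8/3*10)) = (-172 + 1/297)*(-6 + (-56 - 80/3)) = (-172 + 1/297)*(-6 - 248/3) = -51083/297*(-266/3) = 13588078/891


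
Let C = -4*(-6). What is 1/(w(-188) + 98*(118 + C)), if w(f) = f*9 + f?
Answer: 1/12036 ≈ 8.3084e-5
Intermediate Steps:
C = 24
w(f) = 10*f (w(f) = 9*f + f = 10*f)
1/(w(-188) + 98*(118 + C)) = 1/(10*(-188) + 98*(118 + 24)) = 1/(-1880 + 98*142) = 1/(-1880 + 13916) = 1/12036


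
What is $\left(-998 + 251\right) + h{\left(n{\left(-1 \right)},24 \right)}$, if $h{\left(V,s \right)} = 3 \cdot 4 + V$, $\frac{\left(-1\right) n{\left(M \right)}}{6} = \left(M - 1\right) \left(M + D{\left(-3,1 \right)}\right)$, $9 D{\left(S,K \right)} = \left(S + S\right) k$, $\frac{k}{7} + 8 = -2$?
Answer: $-187$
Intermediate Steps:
$k = -70$ ($k = -56 + 7 \left(-2\right) = -56 - 14 = -70$)
$D{\left(S,K \right)} = - \frac{140 S}{9}$ ($D{\left(S,K \right)} = \frac{\left(S + S\right) \left(-70\right)}{9} = \frac{2 S \left(-70\right)}{9} = \frac{\left(-140\right) S}{9} = - \frac{140 S}{9}$)
$n{\left(M \right)} = - 6 \left(-1 + M\right) \left(\frac{140}{3} + M\right)$ ($n{\left(M \right)} = - 6 \left(M - 1\right) \left(M - - \frac{140}{3}\right) = - 6 \left(-1 + M\right) \left(M + \frac{140}{3}\right) = - 6 \left(-1 + M\right) \left(\frac{140}{3} + M\right)$)
$h{\left(V,s \right)} = 12 + V$
$\left(-998 + 251\right) + h{\left(n{\left(-1 \right)},24 \right)} = \left(-998 + 251\right) + \left(12 - \left(-554 + 6\right)\right) = -747 + \left(12 + \left(280 + 274 - 6\right)\right) = -747 + \left(12 + 548\right) = -747 + 560 = -187$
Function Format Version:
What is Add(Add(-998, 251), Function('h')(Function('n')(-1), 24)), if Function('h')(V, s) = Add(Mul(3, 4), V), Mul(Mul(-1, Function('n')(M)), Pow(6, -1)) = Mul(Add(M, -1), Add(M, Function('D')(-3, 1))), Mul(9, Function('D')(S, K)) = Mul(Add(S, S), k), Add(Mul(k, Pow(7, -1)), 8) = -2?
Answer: -187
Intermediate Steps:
k = -70 (k = Add(-56, Mul(7, -2)) = Add(-56, -14) = -70)
Function('D')(S, K) = Mul(Rational(-140, 9), S) (Function('D')(S, K) = Mul(Rational(1, 9), Mul(Add(S, S), -70)) = Mul(Rational(1, 9), Mul(Mul(2, S), -70)) = Mul(Rational(1, 9), Mul(-140, S)) = Mul(Rational(-140, 9), S))
Function('n')(M) = Mul(-6, Add(-1, M), Add(Rational(140, 3), M)) (Function('n')(M) = Mul(-6, Mul(Add(M, -1), Add(M, Mul(Rational(-140, 9), -3)))) = Mul(-6, Mul(Add(-1, M), Add(M, Rational(140, 3)))) = Mul(-6, Mul(Add(-1, M), Add(Rational(140, 3), M))) = Mul(-6, Add(-1, M), Add(Rational(140, 3), M)))
Function('h')(V, s) = Add(12, V)
Add(Add(-998, 251), Function('h')(Function('n')(-1), 24)) = Add(Add(-998, 251), Add(12, Add(280, Mul(-274, -1), Mul(-6, Pow(-1, 2))))) = Add(-747, Add(12, Add(280, 274, Mul(-6, 1)))) = Add(-747, Add(12, Add(280, 274, -6))) = Add(-747, Add(12, 548)) = Add(-747, 560) = -187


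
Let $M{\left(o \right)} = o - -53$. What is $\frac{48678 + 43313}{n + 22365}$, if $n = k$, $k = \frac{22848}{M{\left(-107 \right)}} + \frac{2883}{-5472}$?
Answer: $\frac{503374752}{120063133} \approx 4.1926$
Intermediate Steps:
$M{\left(o \right)} = 53 + o$ ($M{\left(o \right)} = o + 53 = 53 + o$)
$k = - \frac{2318147}{5472}$ ($k = \frac{22848}{53 - 107} + \frac{2883}{-5472} = \frac{22848}{-54} + 2883 \left(- \frac{1}{5472}\right) = 22848 \left(- \frac{1}{54}\right) - \frac{961}{1824} = - \frac{3808}{9} - \frac{961}{1824} = - \frac{2318147}{5472} \approx -423.64$)
$n = - \frac{2318147}{5472} \approx -423.64$
$\frac{48678 + 43313}{n + 22365} = \frac{48678 + 43313}{- \frac{2318147}{5472} + 22365} = \frac{91991}{\frac{120063133}{5472}} = 91991 \cdot \frac{5472}{120063133} = \frac{503374752}{120063133}$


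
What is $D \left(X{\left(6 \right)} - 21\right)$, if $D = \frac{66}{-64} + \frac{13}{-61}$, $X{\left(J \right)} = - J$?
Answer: $\frac{65583}{1952} \approx 33.598$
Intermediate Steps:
$D = - \frac{2429}{1952}$ ($D = 66 \left(- \frac{1}{64}\right) + 13 \left(- \frac{1}{61}\right) = - \frac{33}{32} - \frac{13}{61} = - \frac{2429}{1952} \approx -1.2444$)
$D \left(X{\left(6 \right)} - 21\right) = - \frac{2429 \left(\left(-1\right) 6 - 21\right)}{1952} = - \frac{2429 \left(-6 - 21\right)}{1952} = \left(- \frac{2429}{1952}\right) \left(-27\right) = \frac{65583}{1952}$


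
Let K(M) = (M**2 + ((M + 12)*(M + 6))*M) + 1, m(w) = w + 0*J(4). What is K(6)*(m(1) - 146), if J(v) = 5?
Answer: -193285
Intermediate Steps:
m(w) = w (m(w) = w + 0*5 = w + 0 = w)
K(M) = 1 + M**2 + M*(6 + M)*(12 + M) (K(M) = (M**2 + ((12 + M)*(6 + M))*M) + 1 = (M**2 + ((6 + M)*(12 + M))*M) + 1 = (M**2 + M*(6 + M)*(12 + M)) + 1 = 1 + M**2 + M*(6 + M)*(12 + M))
K(6)*(m(1) - 146) = (1 + 6**3 + 19*6**2 + 72*6)*(1 - 146) = (1 + 216 + 19*36 + 432)*(-145) = (1 + 216 + 684 + 432)*(-145) = 1333*(-145) = -193285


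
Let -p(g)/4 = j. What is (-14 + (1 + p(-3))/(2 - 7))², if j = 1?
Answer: 4489/25 ≈ 179.56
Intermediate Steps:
p(g) = -4 (p(g) = -4*1 = -4)
(-14 + (1 + p(-3))/(2 - 7))² = (-14 + (1 - 4)/(2 - 7))² = (-14 - 3/(-5))² = (-14 - 3*(-⅕))² = (-14 + ⅗)² = (-67/5)² = 4489/25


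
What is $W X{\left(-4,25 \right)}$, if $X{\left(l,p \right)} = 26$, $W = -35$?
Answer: $-910$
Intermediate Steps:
$W X{\left(-4,25 \right)} = \left(-35\right) 26 = -910$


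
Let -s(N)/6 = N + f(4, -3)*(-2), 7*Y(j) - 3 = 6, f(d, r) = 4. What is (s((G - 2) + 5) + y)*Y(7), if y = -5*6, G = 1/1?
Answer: -54/7 ≈ -7.7143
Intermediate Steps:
Y(j) = 9/7 (Y(j) = 3/7 + (⅐)*6 = 3/7 + 6/7 = 9/7)
G = 1
s(N) = 48 - 6*N (s(N) = -6*(N + 4*(-2)) = -6*(N - 8) = -6*(-8 + N) = 48 - 6*N)
y = -30
(s((G - 2) + 5) + y)*Y(7) = ((48 - 6*((1 - 2) + 5)) - 30)*(9/7) = ((48 - 6*(-1 + 5)) - 30)*(9/7) = ((48 - 6*4) - 30)*(9/7) = ((48 - 24) - 30)*(9/7) = (24 - 30)*(9/7) = -6*9/7 = -54/7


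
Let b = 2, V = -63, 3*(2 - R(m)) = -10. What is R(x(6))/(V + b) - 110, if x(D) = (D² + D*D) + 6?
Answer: -20146/183 ≈ -110.09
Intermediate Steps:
x(D) = 6 + 2*D² (x(D) = (D² + D²) + 6 = 2*D² + 6 = 6 + 2*D²)
R(m) = 16/3 (R(m) = 2 - ⅓*(-10) = 2 + 10/3 = 16/3)
R(x(6))/(V + b) - 110 = (16/3)/(-63 + 2) - 110 = (16/3)/(-61) - 110 = -1/61*16/3 - 110 = -16/183 - 110 = -20146/183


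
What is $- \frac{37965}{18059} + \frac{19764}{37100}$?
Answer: $- \frac{262895856}{167497225} \approx -1.5696$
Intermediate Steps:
$- \frac{37965}{18059} + \frac{19764}{37100} = \left(-37965\right) \frac{1}{18059} + 19764 \cdot \frac{1}{37100} = - \frac{37965}{18059} + \frac{4941}{9275} = - \frac{262895856}{167497225}$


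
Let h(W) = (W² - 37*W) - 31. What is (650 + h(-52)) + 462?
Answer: 5709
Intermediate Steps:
h(W) = -31 + W² - 37*W
(650 + h(-52)) + 462 = (650 + (-31 + (-52)² - 37*(-52))) + 462 = (650 + (-31 + 2704 + 1924)) + 462 = (650 + 4597) + 462 = 5247 + 462 = 5709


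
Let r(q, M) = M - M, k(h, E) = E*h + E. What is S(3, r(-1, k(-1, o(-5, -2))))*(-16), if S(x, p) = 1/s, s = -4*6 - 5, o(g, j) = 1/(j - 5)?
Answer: 16/29 ≈ 0.55172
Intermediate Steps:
o(g, j) = 1/(-5 + j)
k(h, E) = E + E*h
r(q, M) = 0
s = -29 (s = -24 - 5 = -29)
S(x, p) = -1/29 (S(x, p) = 1/(-29) = -1/29)
S(3, r(-1, k(-1, o(-5, -2))))*(-16) = -1/29*(-16) = 16/29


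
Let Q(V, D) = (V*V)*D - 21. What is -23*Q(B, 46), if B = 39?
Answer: -1608735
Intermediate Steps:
Q(V, D) = -21 + D*V**2 (Q(V, D) = V**2*D - 21 = D*V**2 - 21 = -21 + D*V**2)
-23*Q(B, 46) = -23*(-21 + 46*39**2) = -23*(-21 + 46*1521) = -23*(-21 + 69966) = -23*69945 = -1608735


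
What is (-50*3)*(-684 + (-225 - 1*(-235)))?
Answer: 101100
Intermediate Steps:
(-50*3)*(-684 + (-225 - 1*(-235))) = -150*(-684 + (-225 + 235)) = -150*(-684 + 10) = -150*(-674) = 101100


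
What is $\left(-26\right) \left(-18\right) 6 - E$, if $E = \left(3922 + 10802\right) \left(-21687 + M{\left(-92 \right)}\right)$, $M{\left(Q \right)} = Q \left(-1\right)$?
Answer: $317967588$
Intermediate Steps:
$M{\left(Q \right)} = - Q$
$E = -317964780$ ($E = \left(3922 + 10802\right) \left(-21687 - -92\right) = 14724 \left(-21687 + 92\right) = 14724 \left(-21595\right) = -317964780$)
$\left(-26\right) \left(-18\right) 6 - E = \left(-26\right) \left(-18\right) 6 - -317964780 = 468 \cdot 6 + 317964780 = 2808 + 317964780 = 317967588$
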